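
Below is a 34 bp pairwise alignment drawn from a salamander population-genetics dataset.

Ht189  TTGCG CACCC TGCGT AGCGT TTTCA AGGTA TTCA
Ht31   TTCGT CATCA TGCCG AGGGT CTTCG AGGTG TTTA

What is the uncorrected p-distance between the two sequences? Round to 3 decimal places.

Differing sites — 3:G/C; 4:C/G; 5:G/T; 8:C/T; 10:C/A; 14:G/C; 15:T/G; 18:C/G; 21:T/C; 25:A/G; 30:A/G; 33:C/T.
There are 12 differences over 34 sites, so p = 12/34 = 0.353.

0.353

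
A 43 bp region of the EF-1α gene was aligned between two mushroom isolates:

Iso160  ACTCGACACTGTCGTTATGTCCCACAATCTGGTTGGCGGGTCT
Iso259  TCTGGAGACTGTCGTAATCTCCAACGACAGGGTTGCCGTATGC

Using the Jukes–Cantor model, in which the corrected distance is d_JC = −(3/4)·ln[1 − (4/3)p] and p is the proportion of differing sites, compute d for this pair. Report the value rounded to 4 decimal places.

The sequences differ at positions 1 (A/T), 4 (C/G), 7 (C/G), 16 (T/A), 19 (G/C), 23 (C/A), 26 (A/G), 28 (T/C), 29 (C/A), 30 (T/G), 36 (G/C), 39 (G/T), 40 (G/A), 42 (C/G), 43 (T/C).
p = 15/43 = 0.348837.
d = −0.75 · ln(1 − (4/3)·0.348837) = −0.75 · ln(0.534884) = −0.75 · (-0.625705) = 0.4693.

0.4693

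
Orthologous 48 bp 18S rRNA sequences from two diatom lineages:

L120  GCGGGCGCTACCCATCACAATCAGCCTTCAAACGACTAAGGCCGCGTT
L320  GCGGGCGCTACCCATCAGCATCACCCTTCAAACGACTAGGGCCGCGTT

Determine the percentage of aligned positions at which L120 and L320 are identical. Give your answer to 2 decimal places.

Differing sites — 18:C/G; 19:A/C; 24:G/C; 39:A/G.
44 of the 48 sites match, so the percent identity is 44/48 × 100 = 91.67%.

91.67%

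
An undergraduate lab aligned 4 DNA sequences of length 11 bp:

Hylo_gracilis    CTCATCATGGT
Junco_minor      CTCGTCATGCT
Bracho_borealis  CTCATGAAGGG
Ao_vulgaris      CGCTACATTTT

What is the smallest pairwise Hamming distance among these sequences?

2

Pairwise Hamming distances:
  Hylo_gracilis vs Junco_minor: 2
  Hylo_gracilis vs Bracho_borealis: 3
  Hylo_gracilis vs Ao_vulgaris: 5
  Junco_minor vs Bracho_borealis: 5
  Junco_minor vs Ao_vulgaris: 5
  Bracho_borealis vs Ao_vulgaris: 8
The smallest is 2, between Hylo_gracilis and Junco_minor.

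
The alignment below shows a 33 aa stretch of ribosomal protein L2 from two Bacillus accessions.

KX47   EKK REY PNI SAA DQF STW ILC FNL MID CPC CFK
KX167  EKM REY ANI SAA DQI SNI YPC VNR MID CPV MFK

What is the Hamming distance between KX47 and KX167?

11

Differing sites — 3:K/M; 7:P/A; 15:F/I; 17:T/N; 18:W/I; 19:I/Y; 20:L/P; 22:F/V; 24:L/R; 30:C/V; 31:C/M.
That gives 11 mismatches out of 33 aligned sites, so the Hamming distance is 11.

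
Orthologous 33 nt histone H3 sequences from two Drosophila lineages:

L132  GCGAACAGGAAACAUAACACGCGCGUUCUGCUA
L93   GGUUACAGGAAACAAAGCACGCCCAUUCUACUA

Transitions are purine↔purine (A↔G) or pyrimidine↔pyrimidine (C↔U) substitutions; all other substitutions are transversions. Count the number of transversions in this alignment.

Mismatches occur at site 2 (C→G, transversion), site 3 (G→U, transversion), site 4 (A→U, transversion), site 15 (U→A, transversion), site 17 (A→G, transition), site 23 (G→C, transversion), site 25 (G→A, transition), site 30 (G→A, transition).
Of the 8 differences, 3 transitions and 5 transversions, so the answer is 5.

5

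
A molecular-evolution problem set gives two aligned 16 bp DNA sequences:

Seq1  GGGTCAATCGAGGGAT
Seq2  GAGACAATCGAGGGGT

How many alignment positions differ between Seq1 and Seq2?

Differing sites — 2:G/A; 4:T/A; 15:A/G.
That gives 3 mismatches out of 16 aligned sites, so the Hamming distance is 3.

3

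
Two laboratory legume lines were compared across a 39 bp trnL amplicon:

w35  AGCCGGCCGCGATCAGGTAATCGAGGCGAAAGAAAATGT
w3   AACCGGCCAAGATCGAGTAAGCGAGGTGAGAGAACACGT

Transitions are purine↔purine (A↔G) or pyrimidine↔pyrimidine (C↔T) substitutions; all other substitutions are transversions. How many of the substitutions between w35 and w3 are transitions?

7

The sequences differ at positions 2 (G/A, transition), 9 (G/A, transition), 10 (C/A, transversion), 15 (A/G, transition), 16 (G/A, transition), 21 (T/G, transversion), 27 (C/T, transition), 30 (A/G, transition), 35 (A/C, transversion), 37 (T/C, transition).
Of the 10 differences, 7 transitions and 3 transversions, so the answer is 7.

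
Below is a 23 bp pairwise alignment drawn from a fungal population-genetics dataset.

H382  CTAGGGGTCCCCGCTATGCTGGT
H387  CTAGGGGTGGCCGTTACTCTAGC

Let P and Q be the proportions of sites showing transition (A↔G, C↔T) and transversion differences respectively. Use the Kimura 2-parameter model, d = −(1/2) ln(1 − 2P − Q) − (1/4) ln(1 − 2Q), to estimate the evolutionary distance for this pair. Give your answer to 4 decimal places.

Differing sites — 9:C/G (Tv); 10:C/G (Tv); 14:C/T (Ti); 17:T/C (Ti); 18:G/T (Tv); 21:G/A (Ti); 23:T/C (Ti).
Of the 7 differences, 4 transitions and 3 transversions over 23 sites: P = 4/23 = 0.173913, Q = 3/23 = 0.130435.
d = −0.5·ln(0.521739) − 0.25·ln(0.739130) = −0.5·(-0.650588) − 0.25·(-0.302281) = 0.4009.

0.4009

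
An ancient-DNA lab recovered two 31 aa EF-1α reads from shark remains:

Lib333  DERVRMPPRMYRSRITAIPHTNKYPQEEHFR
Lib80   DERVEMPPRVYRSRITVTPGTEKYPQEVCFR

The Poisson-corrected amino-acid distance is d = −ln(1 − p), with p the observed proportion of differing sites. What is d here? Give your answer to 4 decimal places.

0.2985

The sequences differ at positions 5 (R/E), 10 (M/V), 17 (A/V), 18 (I/T), 20 (H/G), 22 (N/E), 28 (E/V), 29 (H/C).
p = 8/31 = 0.258065.
d = −ln(1 − 0.258065) = −ln(0.741935) = 0.2985.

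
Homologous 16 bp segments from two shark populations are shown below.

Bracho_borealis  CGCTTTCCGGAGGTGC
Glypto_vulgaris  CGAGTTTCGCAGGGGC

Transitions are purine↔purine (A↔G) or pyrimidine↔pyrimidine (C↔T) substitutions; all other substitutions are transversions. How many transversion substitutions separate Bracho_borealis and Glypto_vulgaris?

4

Differing sites — 3:C/A (Tv); 4:T/G (Tv); 7:C/T (Ti); 10:G/C (Tv); 14:T/G (Tv).
Of the 5 differences, 1 transition and 4 transversions, so the answer is 4.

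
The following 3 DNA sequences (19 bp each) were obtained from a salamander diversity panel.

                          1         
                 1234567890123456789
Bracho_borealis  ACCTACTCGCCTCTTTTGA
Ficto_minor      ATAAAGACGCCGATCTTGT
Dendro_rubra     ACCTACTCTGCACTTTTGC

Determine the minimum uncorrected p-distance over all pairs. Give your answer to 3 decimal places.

0.211

Pairwise Hamming distances:
  Bracho_borealis vs Ficto_minor: 9
  Bracho_borealis vs Dendro_rubra: 4
  Ficto_minor vs Dendro_rubra: 11
The smallest is 4 mismatches, between Bracho_borealis and Dendro_rubra; p = 4/19 = 0.211.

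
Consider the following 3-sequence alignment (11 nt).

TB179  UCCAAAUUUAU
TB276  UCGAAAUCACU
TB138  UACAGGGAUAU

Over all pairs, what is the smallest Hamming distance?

Pairwise Hamming distances:
  TB179 vs TB276: 4
  TB179 vs TB138: 5
  TB276 vs TB138: 8
The smallest is 4, between TB179 and TB276.

4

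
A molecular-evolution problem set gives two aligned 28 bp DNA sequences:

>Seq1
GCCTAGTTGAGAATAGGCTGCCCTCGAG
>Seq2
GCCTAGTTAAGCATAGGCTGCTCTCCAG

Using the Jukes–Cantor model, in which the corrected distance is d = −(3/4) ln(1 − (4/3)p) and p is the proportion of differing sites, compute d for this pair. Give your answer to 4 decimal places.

Mismatches occur at site 9 (G↔A), site 12 (A↔C), site 22 (C↔T), site 26 (G↔C).
p = 4/28 = 0.142857.
d = −0.75 · ln(1 − (4/3)·0.142857) = −0.75 · ln(0.809524) = −0.75 · (-0.211309) = 0.1585.

0.1585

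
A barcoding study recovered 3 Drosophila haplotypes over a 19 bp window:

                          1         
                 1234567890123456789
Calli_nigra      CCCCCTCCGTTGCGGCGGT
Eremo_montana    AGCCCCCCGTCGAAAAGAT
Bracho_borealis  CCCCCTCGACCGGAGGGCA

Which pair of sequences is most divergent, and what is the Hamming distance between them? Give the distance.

Pairwise Hamming distances:
  Calli_nigra vs Eremo_montana: 9
  Calli_nigra vs Bracho_borealis: 9
  Eremo_montana vs Bracho_borealis: 11
The largest is 11, between Eremo_montana and Bracho_borealis.

11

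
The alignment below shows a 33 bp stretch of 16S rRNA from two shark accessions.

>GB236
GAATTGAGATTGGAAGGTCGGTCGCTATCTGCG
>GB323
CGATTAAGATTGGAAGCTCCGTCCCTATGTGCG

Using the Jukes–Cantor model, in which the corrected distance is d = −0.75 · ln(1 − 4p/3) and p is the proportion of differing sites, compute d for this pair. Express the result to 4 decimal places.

0.2493

The sequences differ at positions 1 (G/C), 2 (A/G), 6 (G/A), 17 (G/C), 20 (G/C), 24 (G/C), 29 (C/G).
p = 7/33 = 0.212121.
d = −0.75 · ln(1 − (4/3)·0.212121) = −0.75 · ln(0.717172) = −0.75 · (-0.332440) = 0.2493.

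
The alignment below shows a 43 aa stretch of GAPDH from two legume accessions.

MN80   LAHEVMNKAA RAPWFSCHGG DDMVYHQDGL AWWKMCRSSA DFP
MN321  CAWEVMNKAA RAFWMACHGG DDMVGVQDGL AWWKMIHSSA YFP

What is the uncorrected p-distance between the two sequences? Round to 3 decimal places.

0.233

Differing sites — 1:L/C; 3:H/W; 13:P/F; 15:F/M; 16:S/A; 25:Y/G; 26:H/V; 36:C/I; 37:R/H; 41:D/Y.
There are 10 differences over 43 sites, so p = 10/43 = 0.233.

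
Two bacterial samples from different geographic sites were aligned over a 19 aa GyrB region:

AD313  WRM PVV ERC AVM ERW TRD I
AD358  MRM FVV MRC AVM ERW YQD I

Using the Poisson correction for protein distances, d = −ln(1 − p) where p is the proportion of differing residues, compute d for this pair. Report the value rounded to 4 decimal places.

0.3054

The sequences differ at positions 1 (W/M), 4 (P/F), 7 (E/M), 16 (T/Y), 17 (R/Q).
p = 5/19 = 0.263158.
d = −ln(1 − 0.263158) = −ln(0.736842) = 0.3054.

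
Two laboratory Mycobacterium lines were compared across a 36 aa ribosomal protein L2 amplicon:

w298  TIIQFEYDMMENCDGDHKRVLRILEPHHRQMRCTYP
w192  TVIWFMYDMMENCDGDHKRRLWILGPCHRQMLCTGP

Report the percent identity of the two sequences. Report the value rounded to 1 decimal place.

75.0%

Differing sites — 2:I/V; 4:Q/W; 6:E/M; 20:V/R; 22:R/W; 25:E/G; 27:H/C; 32:R/L; 35:Y/G.
27 of the 36 sites match, so the percent identity is 27/36 × 100 = 75.0%.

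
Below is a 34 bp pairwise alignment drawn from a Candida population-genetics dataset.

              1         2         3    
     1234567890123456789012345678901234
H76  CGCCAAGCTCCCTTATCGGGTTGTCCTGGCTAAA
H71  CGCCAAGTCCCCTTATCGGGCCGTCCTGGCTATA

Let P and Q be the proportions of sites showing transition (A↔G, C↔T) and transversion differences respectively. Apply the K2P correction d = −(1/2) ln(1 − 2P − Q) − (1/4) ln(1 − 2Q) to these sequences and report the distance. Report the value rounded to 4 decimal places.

0.1689

Differing sites — 8:C/T (Ti); 9:T/C (Ti); 21:T/C (Ti); 22:T/C (Ti); 33:A/T (Tv).
Of the 5 differences, 4 transitions and 1 transversion over 34 sites: P = 4/34 = 0.117647, Q = 1/34 = 0.029412.
d = −0.5·ln(0.735294) − 0.25·ln(0.941176) = −0.5·(-0.307485) − 0.25·(-0.060625) = 0.1689.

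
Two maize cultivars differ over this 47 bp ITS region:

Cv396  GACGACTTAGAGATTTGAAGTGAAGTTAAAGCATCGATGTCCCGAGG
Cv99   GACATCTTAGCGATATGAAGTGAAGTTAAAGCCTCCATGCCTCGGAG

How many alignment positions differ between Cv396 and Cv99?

10

Differing sites — 4:G/A; 5:A/T; 11:A/C; 15:T/A; 33:A/C; 36:G/C; 40:T/C; 42:C/T; 45:A/G; 46:G/A.
That gives 10 mismatches out of 47 aligned sites, so the Hamming distance is 10.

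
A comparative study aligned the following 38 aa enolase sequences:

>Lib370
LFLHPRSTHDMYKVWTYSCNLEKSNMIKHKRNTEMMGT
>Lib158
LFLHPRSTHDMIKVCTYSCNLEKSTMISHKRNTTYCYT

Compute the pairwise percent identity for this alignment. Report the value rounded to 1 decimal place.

78.9%

Differing sites — 12:Y/I; 15:W/C; 25:N/T; 28:K/S; 34:E/T; 35:M/Y; 36:M/C; 37:G/Y.
30 of the 38 sites match, so the percent identity is 30/38 × 100 = 78.9%.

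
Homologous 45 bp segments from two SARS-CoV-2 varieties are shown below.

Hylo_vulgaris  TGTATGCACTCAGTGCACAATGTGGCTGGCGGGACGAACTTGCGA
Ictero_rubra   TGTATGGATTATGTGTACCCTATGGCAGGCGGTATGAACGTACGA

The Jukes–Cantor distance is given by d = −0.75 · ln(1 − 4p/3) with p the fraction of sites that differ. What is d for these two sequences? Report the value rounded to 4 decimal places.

Differing sites — 7:C/G; 9:C/T; 11:C/A; 12:A/T; 16:C/T; 19:A/C; 20:A/C; 22:G/A; 27:T/A; 33:G/T; 35:C/T; 40:T/G; 42:G/A.
p = 13/45 = 0.288889.
d = −0.75 · ln(1 − (4/3)·0.288889) = −0.75 · ln(0.614815) = −0.75 · (-0.486434) = 0.3648.

0.3648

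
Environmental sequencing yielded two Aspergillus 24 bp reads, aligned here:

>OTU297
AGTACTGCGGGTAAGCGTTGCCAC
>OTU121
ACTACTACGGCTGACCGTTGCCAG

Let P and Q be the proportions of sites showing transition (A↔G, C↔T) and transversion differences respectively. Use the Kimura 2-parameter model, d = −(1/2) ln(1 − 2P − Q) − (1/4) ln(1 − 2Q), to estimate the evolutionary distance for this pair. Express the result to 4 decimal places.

0.3041

Mismatches occur at site 2 (G/C, transversion), site 7 (G/A, transition), site 11 (G/C, transversion), site 13 (A/G, transition), site 15 (G/C, transversion), site 24 (C/G, transversion).
Of the 6 differences, 2 transitions and 4 transversions over 24 sites: P = 2/24 = 0.083333, Q = 4/24 = 0.166667.
d = −0.5·ln(0.666667) − 0.25·ln(0.666666) = −0.5·(-0.405465) − 0.25·(-0.405466) = 0.3041.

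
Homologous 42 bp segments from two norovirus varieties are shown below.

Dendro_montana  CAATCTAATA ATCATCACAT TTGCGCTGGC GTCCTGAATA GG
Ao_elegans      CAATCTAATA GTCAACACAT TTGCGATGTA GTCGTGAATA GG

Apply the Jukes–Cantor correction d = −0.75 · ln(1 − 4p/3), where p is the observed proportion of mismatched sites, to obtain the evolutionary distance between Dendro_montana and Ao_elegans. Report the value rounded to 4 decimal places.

0.1585

Differing sites — 11:A/G; 15:T/A; 26:C/A; 29:G/T; 30:C/A; 34:C/G.
p = 6/42 = 0.142857.
d = −0.75 · ln(1 − (4/3)·0.142857) = −0.75 · ln(0.809524) = −0.75 · (-0.211309) = 0.1585.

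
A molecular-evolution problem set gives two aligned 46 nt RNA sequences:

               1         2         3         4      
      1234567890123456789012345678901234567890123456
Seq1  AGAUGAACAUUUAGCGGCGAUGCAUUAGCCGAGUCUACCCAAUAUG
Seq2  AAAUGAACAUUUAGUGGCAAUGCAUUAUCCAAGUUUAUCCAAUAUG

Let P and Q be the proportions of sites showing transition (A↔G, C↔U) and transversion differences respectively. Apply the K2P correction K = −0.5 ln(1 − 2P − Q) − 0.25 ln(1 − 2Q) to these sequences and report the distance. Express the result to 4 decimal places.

0.1772

The sequences differ at positions 2 (G/A, transition), 15 (C/U, transition), 19 (G/A, transition), 28 (G/U, transversion), 31 (G/A, transition), 35 (C/U, transition), 38 (C/U, transition).
Of the 7 differences, 6 transitions and 1 transversion over 46 sites: P = 6/46 = 0.130435, Q = 1/46 = 0.021739.
d = −0.5·ln(0.717391) − 0.25·ln(0.956522) = −0.5·(-0.332134) − 0.25·(-0.044451) = 0.1772.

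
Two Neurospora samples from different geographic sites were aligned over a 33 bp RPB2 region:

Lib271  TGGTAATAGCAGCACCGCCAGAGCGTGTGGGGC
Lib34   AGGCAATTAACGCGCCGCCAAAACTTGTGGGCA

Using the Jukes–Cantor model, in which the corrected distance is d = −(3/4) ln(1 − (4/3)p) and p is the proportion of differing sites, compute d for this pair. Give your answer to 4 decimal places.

0.4975

The sequences differ at positions 1 (T/A), 4 (T/C), 8 (A/T), 9 (G/A), 10 (C/A), 11 (A/C), 14 (A/G), 21 (G/A), 23 (G/A), 25 (G/T), 32 (G/C), 33 (C/A).
p = 12/33 = 0.363636.
d = −0.75 · ln(1 − (4/3)·0.363636) = −0.75 · ln(0.515152) = −0.75 · (-0.663293) = 0.4975.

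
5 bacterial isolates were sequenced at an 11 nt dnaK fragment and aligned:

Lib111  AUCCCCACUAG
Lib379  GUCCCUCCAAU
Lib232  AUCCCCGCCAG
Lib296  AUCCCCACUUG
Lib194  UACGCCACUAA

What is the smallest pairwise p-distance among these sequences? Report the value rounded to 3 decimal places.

0.091

Pairwise Hamming distances:
  Lib111 vs Lib379: 5
  Lib111 vs Lib232: 2
  Lib111 vs Lib296: 1
  Lib111 vs Lib194: 4
  Lib379 vs Lib232: 5
  Lib379 vs Lib296: 6
  Lib379 vs Lib194: 7
  Lib232 vs Lib296: 3
  Lib232 vs Lib194: 6
  Lib296 vs Lib194: 5
The smallest is 1 mismatch, between Lib111 and Lib296; p = 1/11 = 0.091.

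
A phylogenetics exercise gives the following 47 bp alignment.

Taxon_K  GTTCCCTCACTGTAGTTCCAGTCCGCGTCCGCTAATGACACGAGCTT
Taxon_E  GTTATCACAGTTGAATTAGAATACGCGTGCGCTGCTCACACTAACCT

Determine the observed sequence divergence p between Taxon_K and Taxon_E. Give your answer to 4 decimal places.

0.3830

Differing sites — 4:C/A; 5:C/T; 7:T/A; 10:C/G; 12:G/T; 13:T/G; 15:G/A; 18:C/A; 19:C/G; 21:G/A; 23:C/A; 29:C/G; 34:A/G; 35:A/C; 37:G/C; 42:G/T; 44:G/A; 46:T/C.
There are 18 differences over 47 sites, so p = 18/47 = 0.3830.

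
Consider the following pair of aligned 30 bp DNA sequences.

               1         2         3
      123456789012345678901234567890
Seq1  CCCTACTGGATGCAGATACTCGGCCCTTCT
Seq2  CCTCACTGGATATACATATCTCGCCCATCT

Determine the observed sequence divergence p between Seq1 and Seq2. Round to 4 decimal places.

The sequences differ at positions 3 (C/T), 4 (T/C), 12 (G/A), 13 (C/T), 15 (G/C), 19 (C/T), 20 (T/C), 21 (C/T), 22 (G/C), 27 (T/A).
There are 10 differences over 30 sites, so p = 10/30 = 0.3333.

0.3333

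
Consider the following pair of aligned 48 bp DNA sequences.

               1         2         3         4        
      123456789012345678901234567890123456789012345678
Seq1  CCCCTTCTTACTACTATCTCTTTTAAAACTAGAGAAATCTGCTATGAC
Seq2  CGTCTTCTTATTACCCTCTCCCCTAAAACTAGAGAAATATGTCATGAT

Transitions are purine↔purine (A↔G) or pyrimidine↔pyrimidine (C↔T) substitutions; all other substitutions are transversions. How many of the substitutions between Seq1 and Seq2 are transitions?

Differing sites — 2:C/G (Tv); 3:C/T (Ti); 11:C/T (Ti); 15:T/C (Ti); 16:A/C (Tv); 21:T/C (Ti); 22:T/C (Ti); 23:T/C (Ti); 39:C/A (Tv); 42:C/T (Ti); 43:T/C (Ti); 48:C/T (Ti).
Of the 12 differences, 9 transitions and 3 transversions, so the answer is 9.

9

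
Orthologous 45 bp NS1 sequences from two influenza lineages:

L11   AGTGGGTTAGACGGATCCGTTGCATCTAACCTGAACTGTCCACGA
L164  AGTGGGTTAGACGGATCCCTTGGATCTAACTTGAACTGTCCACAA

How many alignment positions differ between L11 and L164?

4

The sequences differ at positions 19 (G/C), 23 (C/G), 31 (C/T), 44 (G/A).
That gives 4 mismatches out of 45 aligned sites, so the Hamming distance is 4.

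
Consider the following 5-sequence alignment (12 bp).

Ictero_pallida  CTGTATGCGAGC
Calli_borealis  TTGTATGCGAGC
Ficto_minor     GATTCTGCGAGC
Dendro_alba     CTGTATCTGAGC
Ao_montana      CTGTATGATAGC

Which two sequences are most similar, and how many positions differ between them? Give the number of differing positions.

Pairwise Hamming distances:
  Ictero_pallida vs Calli_borealis: 1
  Ictero_pallida vs Ficto_minor: 4
  Ictero_pallida vs Dendro_alba: 2
  Ictero_pallida vs Ao_montana: 2
  Calli_borealis vs Ficto_minor: 4
  Calli_borealis vs Dendro_alba: 3
  Calli_borealis vs Ao_montana: 3
  Ficto_minor vs Dendro_alba: 6
  Ficto_minor vs Ao_montana: 6
  Dendro_alba vs Ao_montana: 3
The smallest is 1, between Ictero_pallida and Calli_borealis.

1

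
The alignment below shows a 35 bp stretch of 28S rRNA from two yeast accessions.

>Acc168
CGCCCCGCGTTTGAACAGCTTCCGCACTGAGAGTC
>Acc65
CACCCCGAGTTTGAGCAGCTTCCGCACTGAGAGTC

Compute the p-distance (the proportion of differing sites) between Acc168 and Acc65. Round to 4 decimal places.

0.0857

The sequences differ at positions 2 (G/A), 8 (C/A), 15 (A/G).
There are 3 differences over 35 sites, so p = 3/35 = 0.0857.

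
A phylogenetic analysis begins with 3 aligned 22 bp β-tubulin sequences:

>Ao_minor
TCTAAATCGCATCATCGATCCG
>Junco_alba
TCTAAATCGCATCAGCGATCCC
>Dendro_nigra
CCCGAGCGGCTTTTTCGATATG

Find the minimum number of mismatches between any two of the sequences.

Pairwise Hamming distances:
  Ao_minor vs Junco_alba: 2
  Ao_minor vs Dendro_nigra: 11
  Junco_alba vs Dendro_nigra: 13
The smallest is 2, between Ao_minor and Junco_alba.

2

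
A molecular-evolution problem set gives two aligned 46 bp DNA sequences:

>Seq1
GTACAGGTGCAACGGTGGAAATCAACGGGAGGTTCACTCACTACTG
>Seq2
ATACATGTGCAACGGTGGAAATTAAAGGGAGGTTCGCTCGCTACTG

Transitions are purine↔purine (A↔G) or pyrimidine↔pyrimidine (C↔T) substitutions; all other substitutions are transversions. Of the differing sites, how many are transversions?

The sequences differ at positions 1 (G/A, transition), 6 (G/T, transversion), 23 (C/T, transition), 26 (C/A, transversion), 36 (A/G, transition), 40 (A/G, transition).
Of the 6 differences, 4 transitions and 2 transversions, so the answer is 2.

2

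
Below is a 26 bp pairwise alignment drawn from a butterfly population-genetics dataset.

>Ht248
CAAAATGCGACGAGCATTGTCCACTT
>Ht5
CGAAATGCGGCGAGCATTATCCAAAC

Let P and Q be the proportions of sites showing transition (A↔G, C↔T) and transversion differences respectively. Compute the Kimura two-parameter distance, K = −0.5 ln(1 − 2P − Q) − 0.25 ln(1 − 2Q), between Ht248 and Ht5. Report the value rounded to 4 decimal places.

Mismatches occur at site 2 (A↔G, transition), site 10 (A↔G, transition), site 19 (G↔A, transition), site 24 (C↔A, transversion), site 25 (T↔A, transversion), site 26 (T↔C, transition).
Of the 6 differences, 4 transitions and 2 transversions over 26 sites: P = 4/26 = 0.153846, Q = 2/26 = 0.076923.
d = −0.5·ln(0.615385) − 0.25·ln(0.846154) = −0.5·(-0.485507) − 0.25·(-0.167054) = 0.2845.

0.2845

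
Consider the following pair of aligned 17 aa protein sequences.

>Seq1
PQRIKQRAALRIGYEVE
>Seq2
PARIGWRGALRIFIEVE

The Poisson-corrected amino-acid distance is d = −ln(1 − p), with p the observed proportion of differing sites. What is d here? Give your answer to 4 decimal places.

Mismatches occur at site 2 (Q/A), site 5 (K/G), site 6 (Q/W), site 8 (A/G), site 13 (G/F), site 14 (Y/I).
p = 6/17 = 0.352941.
d = −ln(1 − 0.352941) = −ln(0.647059) = 0.4353.

0.4353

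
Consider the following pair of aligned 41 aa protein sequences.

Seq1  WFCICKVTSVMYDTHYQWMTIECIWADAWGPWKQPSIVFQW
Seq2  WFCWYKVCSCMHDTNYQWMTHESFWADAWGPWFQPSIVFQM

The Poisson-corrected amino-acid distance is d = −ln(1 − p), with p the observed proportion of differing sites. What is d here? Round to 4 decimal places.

The sequences differ at positions 4 (I/W), 5 (C/Y), 8 (T/C), 10 (V/C), 12 (Y/H), 15 (H/N), 21 (I/H), 23 (C/S), 24 (I/F), 33 (K/F), 41 (W/M).
p = 11/41 = 0.268293.
d = −ln(1 − 0.268293) = −ln(0.731707) = 0.3124.

0.3124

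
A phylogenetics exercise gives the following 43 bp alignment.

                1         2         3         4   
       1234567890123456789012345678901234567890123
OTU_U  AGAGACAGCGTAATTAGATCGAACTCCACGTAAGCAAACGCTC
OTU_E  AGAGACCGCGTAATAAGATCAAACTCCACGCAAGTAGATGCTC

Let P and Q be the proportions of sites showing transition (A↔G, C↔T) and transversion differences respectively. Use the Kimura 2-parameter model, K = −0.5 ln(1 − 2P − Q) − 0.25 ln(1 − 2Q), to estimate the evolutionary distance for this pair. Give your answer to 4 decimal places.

Mismatches occur at site 7 (A/C, transversion), site 15 (T/A, transversion), site 21 (G/A, transition), site 31 (T/C, transition), site 35 (C/T, transition), site 37 (A/G, transition), site 39 (C/T, transition).
Of the 7 differences, 5 transitions and 2 transversions over 43 sites: P = 5/43 = 0.116279, Q = 2/43 = 0.046512.
d = −0.5·ln(0.720930) − 0.25·ln(0.906976) = −0.5·(-0.327213) − 0.25·(-0.097639) = 0.1880.

0.1880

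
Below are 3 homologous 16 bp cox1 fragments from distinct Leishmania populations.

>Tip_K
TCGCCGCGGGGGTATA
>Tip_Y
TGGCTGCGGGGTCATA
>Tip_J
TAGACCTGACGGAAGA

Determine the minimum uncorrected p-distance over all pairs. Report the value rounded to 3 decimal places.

0.250

Pairwise Hamming distances:
  Tip_K vs Tip_Y: 4
  Tip_K vs Tip_J: 8
  Tip_Y vs Tip_J: 10
The smallest is 4 mismatches, between Tip_K and Tip_Y; p = 4/16 = 0.250.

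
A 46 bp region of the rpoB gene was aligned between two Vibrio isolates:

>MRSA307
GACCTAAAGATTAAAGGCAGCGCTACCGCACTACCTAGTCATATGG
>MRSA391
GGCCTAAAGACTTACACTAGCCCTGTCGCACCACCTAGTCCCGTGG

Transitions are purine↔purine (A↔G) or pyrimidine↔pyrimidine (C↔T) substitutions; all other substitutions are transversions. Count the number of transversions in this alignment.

The sequences differ at positions 2 (A/G, transition), 11 (T/C, transition), 13 (A/T, transversion), 15 (A/C, transversion), 16 (G/A, transition), 17 (G/C, transversion), 18 (C/T, transition), 22 (G/C, transversion), 25 (A/G, transition), 26 (C/T, transition), 32 (T/C, transition), 41 (A/C, transversion), 42 (T/C, transition), 43 (A/G, transition).
Of the 14 differences, 9 transitions and 5 transversions, so the answer is 5.

5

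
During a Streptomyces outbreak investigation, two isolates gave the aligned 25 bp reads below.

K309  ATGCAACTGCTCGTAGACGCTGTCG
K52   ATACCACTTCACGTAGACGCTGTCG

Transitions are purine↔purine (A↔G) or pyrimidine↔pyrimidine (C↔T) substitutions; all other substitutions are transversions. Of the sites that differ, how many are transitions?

1

The sequences differ at positions 3 (G/A, transition), 5 (A/C, transversion), 9 (G/T, transversion), 11 (T/A, transversion).
Of the 4 differences, 1 transition and 3 transversions, so the answer is 1.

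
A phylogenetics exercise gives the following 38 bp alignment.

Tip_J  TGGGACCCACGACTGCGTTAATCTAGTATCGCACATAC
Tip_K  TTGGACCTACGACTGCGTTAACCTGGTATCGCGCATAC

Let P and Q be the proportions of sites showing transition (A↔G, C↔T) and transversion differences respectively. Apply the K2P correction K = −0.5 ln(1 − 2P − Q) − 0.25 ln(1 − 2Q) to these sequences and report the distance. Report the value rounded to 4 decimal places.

0.1487

The sequences differ at positions 2 (G/T, transversion), 8 (C/T, transition), 22 (T/C, transition), 25 (A/G, transition), 33 (A/G, transition).
Of the 5 differences, 4 transitions and 1 transversion over 38 sites: P = 4/38 = 0.105263, Q = 1/38 = 0.026316.
d = −0.5·ln(0.763158) − 0.25·ln(0.947368) = −0.5·(-0.270290) − 0.25·(-0.054068) = 0.1487.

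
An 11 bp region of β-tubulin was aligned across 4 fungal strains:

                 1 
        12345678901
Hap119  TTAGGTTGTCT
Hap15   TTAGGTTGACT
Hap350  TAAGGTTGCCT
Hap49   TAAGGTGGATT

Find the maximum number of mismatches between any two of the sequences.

4

Pairwise Hamming distances:
  Hap119 vs Hap15: 1
  Hap119 vs Hap350: 2
  Hap119 vs Hap49: 4
  Hap15 vs Hap350: 2
  Hap15 vs Hap49: 3
  Hap350 vs Hap49: 3
The largest is 4, between Hap119 and Hap49.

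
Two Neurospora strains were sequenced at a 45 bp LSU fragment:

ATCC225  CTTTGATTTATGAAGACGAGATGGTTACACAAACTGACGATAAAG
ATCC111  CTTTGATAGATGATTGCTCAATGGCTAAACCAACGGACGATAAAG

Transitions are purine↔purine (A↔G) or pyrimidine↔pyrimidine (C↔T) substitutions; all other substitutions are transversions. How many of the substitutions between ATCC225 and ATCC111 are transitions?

The sequences differ at positions 8 (T/A, transversion), 9 (T/G, transversion), 14 (A/T, transversion), 15 (G/T, transversion), 16 (A/G, transition), 18 (G/T, transversion), 19 (A/C, transversion), 20 (G/A, transition), 25 (T/C, transition), 28 (C/A, transversion), 31 (A/C, transversion), 35 (T/G, transversion).
Of the 12 differences, 3 transitions and 9 transversions, so the answer is 3.

3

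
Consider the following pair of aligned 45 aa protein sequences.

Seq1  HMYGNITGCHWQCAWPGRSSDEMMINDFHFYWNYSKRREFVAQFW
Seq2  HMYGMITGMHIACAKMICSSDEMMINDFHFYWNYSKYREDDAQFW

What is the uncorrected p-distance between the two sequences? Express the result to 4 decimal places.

Differing sites — 5:N/M; 9:C/M; 11:W/I; 12:Q/A; 15:W/K; 16:P/M; 17:G/I; 18:R/C; 37:R/Y; 40:F/D; 41:V/D.
There are 11 differences over 45 sites, so p = 11/45 = 0.2444.

0.2444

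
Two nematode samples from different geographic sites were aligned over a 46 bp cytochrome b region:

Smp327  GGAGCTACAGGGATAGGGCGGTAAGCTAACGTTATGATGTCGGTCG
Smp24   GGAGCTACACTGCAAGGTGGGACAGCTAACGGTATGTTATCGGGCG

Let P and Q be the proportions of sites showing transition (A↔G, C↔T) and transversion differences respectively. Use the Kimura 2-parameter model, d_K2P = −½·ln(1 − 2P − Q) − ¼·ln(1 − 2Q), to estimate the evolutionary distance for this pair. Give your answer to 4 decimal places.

Differing sites — 10:G/C (Tv); 11:G/T (Tv); 13:A/C (Tv); 14:T/A (Tv); 18:G/T (Tv); 19:C/G (Tv); 22:T/A (Tv); 23:A/C (Tv); 32:T/G (Tv); 37:A/T (Tv); 39:G/A (Ti); 44:T/G (Tv).
Of the 12 differences, 1 transition and 11 transversions over 46 sites: P = 1/46 = 0.021739, Q = 11/46 = 0.239130.
d = −0.5·ln(0.717392) − 0.25·ln(0.521740) = −0.5·(-0.332133) − 0.25·(-0.650586) = 0.3287.

0.3287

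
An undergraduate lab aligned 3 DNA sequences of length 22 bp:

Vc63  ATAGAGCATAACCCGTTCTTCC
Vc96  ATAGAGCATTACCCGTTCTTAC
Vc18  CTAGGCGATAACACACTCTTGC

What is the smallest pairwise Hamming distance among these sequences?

Pairwise Hamming distances:
  Vc63 vs Vc96: 2
  Vc63 vs Vc18: 8
  Vc96 vs Vc18: 9
The smallest is 2, between Vc63 and Vc96.

2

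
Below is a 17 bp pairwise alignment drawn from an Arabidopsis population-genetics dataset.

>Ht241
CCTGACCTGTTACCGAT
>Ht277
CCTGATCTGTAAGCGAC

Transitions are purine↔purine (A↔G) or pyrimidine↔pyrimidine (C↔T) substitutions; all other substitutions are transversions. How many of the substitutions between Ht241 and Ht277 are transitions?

Differing sites — 6:C/T (Ti); 11:T/A (Tv); 13:C/G (Tv); 17:T/C (Ti).
Of the 4 differences, 2 transitions and 2 transversions, so the answer is 2.

2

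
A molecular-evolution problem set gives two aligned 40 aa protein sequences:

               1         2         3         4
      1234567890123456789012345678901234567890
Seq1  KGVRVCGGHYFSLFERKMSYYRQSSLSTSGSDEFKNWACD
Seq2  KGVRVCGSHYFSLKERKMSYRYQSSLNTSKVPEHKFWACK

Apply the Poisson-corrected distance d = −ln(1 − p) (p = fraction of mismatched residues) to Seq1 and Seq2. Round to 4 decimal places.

Mismatches occur at site 8 (G↔S), site 14 (F↔K), site 21 (Y↔R), site 22 (R↔Y), site 27 (S↔N), site 30 (G↔K), site 31 (S↔V), site 32 (D↔P), site 34 (F↔H), site 36 (N↔F), site 40 (D↔K).
p = 11/40 = 0.275000.
d = −ln(1 − 0.275000) = −ln(0.725000) = 0.3216.

0.3216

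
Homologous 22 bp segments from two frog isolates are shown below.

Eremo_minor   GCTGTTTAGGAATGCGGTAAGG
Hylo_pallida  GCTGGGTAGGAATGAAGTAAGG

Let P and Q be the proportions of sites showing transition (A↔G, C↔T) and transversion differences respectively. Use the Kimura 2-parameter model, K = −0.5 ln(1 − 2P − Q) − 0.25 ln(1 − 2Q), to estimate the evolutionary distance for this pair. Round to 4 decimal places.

Differing sites — 5:T/G (Tv); 6:T/G (Tv); 15:C/A (Tv); 16:G/A (Ti).
Of the 4 differences, 1 transition and 3 transversions over 22 sites: P = 1/22 = 0.045455, Q = 3/22 = 0.136364.
d = −0.5·ln(0.772726) − 0.25·ln(0.727272) = −0.5·(-0.257831) − 0.25·(-0.318455) = 0.2085.

0.2085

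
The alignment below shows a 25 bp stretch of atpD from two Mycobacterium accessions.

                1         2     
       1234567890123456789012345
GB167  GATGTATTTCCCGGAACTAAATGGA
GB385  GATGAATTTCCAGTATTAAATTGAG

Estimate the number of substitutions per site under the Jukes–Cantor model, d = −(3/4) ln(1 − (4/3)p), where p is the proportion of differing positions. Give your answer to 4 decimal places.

0.4904

The sequences differ at positions 5 (T/A), 12 (C/A), 14 (G/T), 16 (A/T), 17 (C/T), 18 (T/A), 21 (A/T), 24 (G/A), 25 (A/G).
p = 9/25 = 0.360000.
d = −0.75 · ln(1 − (4/3)·0.360000) = −0.75 · ln(0.520000) = −0.75 · (-0.653926) = 0.4904.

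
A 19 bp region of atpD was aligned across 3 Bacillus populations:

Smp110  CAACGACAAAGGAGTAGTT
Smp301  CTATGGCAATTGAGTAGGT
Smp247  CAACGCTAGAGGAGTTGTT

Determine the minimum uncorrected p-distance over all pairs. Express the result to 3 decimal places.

Pairwise Hamming distances:
  Smp110 vs Smp301: 6
  Smp110 vs Smp247: 4
  Smp301 vs Smp247: 9
The smallest is 4 mismatches, between Smp110 and Smp247; p = 4/19 = 0.211.

0.211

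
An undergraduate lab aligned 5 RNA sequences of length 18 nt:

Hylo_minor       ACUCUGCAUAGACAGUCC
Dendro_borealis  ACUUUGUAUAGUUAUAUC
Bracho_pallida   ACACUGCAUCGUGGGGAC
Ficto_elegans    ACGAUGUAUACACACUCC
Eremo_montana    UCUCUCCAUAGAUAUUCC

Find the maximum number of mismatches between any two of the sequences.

Pairwise Hamming distances:
  Hylo_minor vs Dendro_borealis: 7
  Hylo_minor vs Bracho_pallida: 7
  Hylo_minor vs Ficto_elegans: 5
  Hylo_minor vs Eremo_montana: 4
  Dendro_borealis vs Bracho_pallida: 9
  Dendro_borealis vs Ficto_elegans: 8
  Dendro_borealis vs Eremo_montana: 7
  Bracho_pallida vs Ficto_elegans: 11
  Bracho_pallida vs Eremo_montana: 10
  Ficto_elegans vs Eremo_montana: 8
The largest is 11, between Bracho_pallida and Ficto_elegans.

11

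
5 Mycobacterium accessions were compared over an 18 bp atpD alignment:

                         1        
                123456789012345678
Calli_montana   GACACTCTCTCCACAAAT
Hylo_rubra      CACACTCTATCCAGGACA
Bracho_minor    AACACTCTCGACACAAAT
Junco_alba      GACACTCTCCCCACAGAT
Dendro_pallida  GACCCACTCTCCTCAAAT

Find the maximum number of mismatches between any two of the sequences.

Pairwise Hamming distances:
  Calli_montana vs Hylo_rubra: 6
  Calli_montana vs Bracho_minor: 3
  Calli_montana vs Junco_alba: 2
  Calli_montana vs Dendro_pallida: 3
  Hylo_rubra vs Bracho_minor: 8
  Hylo_rubra vs Junco_alba: 8
  Hylo_rubra vs Dendro_pallida: 9
  Bracho_minor vs Junco_alba: 4
  Bracho_minor vs Dendro_pallida: 6
  Junco_alba vs Dendro_pallida: 5
The largest is 9, between Hylo_rubra and Dendro_pallida.

9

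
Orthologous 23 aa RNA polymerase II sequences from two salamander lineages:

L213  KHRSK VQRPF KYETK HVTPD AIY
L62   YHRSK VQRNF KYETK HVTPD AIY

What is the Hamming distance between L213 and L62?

2

Differing sites — 1:K/Y; 9:P/N.
That gives 2 mismatches out of 23 aligned sites, so the Hamming distance is 2.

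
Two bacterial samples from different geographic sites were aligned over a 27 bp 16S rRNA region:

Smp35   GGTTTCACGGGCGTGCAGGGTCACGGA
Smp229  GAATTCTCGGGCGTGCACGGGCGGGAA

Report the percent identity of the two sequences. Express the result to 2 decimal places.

70.37%

The sequences differ at positions 2 (G/A), 3 (T/A), 7 (A/T), 18 (G/C), 21 (T/G), 23 (A/G), 24 (C/G), 26 (G/A).
19 of the 27 sites match, so the percent identity is 19/27 × 100 = 70.37%.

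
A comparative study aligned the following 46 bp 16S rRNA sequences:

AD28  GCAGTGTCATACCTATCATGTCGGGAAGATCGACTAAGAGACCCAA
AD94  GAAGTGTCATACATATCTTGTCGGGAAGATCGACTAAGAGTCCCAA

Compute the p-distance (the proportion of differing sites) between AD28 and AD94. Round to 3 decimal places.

The sequences differ at positions 2 (C/A), 13 (C/A), 18 (A/T), 41 (A/T).
There are 4 differences over 46 sites, so p = 4/46 = 0.087.

0.087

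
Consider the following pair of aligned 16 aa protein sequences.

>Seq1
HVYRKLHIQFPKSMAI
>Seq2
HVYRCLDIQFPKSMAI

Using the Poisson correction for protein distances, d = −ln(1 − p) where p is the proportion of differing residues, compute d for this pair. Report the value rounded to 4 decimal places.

Differing sites — 5:K/C; 7:H/D.
p = 2/16 = 0.125000.
d = −ln(1 − 0.125000) = −ln(0.875000) = 0.1335.

0.1335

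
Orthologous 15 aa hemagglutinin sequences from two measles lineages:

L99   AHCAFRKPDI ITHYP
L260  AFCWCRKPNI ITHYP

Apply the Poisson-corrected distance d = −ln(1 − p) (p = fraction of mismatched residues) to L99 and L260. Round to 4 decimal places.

0.3102

Mismatches occur at site 2 (H↔F), site 4 (A↔W), site 5 (F↔C), site 9 (D↔N).
p = 4/15 = 0.266667.
d = −ln(1 − 0.266667) = −ln(0.733333) = 0.3102.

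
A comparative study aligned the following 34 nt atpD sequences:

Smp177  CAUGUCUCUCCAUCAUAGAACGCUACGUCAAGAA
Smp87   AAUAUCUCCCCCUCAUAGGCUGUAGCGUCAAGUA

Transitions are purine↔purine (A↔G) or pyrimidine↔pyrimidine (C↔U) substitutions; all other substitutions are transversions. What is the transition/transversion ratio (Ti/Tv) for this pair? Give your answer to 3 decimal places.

1.200

The sequences differ at positions 1 (C/A, transversion), 4 (G/A, transition), 9 (U/C, transition), 12 (A/C, transversion), 19 (A/G, transition), 20 (A/C, transversion), 21 (C/U, transition), 23 (C/U, transition), 24 (U/A, transversion), 25 (A/G, transition), 33 (A/U, transversion).
Of the 11 differences, 6 transitions and 5 transversions, so Ti/Tv = 6/5 = 1.200.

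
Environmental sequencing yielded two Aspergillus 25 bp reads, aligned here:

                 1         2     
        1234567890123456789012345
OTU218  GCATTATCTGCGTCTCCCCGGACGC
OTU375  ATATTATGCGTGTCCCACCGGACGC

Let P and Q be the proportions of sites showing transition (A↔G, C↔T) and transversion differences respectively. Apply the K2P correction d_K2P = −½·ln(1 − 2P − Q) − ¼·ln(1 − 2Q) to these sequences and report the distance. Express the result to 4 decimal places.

0.3706

The sequences differ at positions 1 (G/A, transition), 2 (C/T, transition), 8 (C/G, transversion), 9 (T/C, transition), 11 (C/T, transition), 15 (T/C, transition), 17 (C/A, transversion).
Of the 7 differences, 5 transitions and 2 transversions over 25 sites: P = 5/25 = 0.200000, Q = 2/25 = 0.080000.
d = −0.5·ln(0.520000) − 0.25·ln(0.840000) = −0.5·(-0.653926) − 0.25·(-0.174353) = 0.3706.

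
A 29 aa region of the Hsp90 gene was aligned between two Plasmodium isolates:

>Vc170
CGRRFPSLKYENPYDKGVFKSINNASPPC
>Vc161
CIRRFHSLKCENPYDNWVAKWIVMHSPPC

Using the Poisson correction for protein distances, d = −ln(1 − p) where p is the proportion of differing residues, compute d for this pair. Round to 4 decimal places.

Mismatches occur at site 2 (G↔I), site 6 (P↔H), site 10 (Y↔C), site 16 (K↔N), site 17 (G↔W), site 19 (F↔A), site 21 (S↔W), site 23 (N↔V), site 24 (N↔M), site 25 (A↔H).
p = 10/29 = 0.344828.
d = −ln(1 − 0.344828) = −ln(0.655172) = 0.4229.

0.4229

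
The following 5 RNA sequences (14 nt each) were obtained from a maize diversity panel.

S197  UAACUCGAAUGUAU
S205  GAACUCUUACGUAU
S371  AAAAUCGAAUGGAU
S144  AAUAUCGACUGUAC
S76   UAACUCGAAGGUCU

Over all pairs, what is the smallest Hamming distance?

Pairwise Hamming distances:
  S197 vs S205: 4
  S197 vs S371: 3
  S197 vs S144: 5
  S197 vs S76: 2
  S205 vs S371: 6
  S205 vs S144: 8
  S205 vs S76: 5
  S371 vs S144: 4
  S371 vs S76: 5
  S144 vs S76: 7
The smallest is 2, between S197 and S76.

2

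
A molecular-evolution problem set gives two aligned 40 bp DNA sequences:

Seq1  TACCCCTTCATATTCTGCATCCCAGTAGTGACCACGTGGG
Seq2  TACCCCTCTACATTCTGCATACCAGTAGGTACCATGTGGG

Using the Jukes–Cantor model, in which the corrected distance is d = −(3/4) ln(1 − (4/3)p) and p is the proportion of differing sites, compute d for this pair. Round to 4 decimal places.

Differing sites — 8:T/C; 9:C/T; 11:T/C; 21:C/A; 29:T/G; 30:G/T; 35:C/T.
p = 7/40 = 0.175000.
d = −0.75 · ln(1 − (4/3)·0.175000) = −0.75 · ln(0.766667) = −0.75 · (-0.265703) = 0.1993.

0.1993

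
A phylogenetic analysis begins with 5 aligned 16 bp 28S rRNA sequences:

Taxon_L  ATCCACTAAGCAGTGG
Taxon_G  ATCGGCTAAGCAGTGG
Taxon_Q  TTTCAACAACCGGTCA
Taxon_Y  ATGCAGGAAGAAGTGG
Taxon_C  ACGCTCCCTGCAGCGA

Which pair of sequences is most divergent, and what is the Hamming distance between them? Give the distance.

11

Pairwise Hamming distances:
  Taxon_L vs Taxon_G: 2
  Taxon_L vs Taxon_Q: 8
  Taxon_L vs Taxon_Y: 4
  Taxon_L vs Taxon_C: 8
  Taxon_G vs Taxon_Q: 10
  Taxon_G vs Taxon_Y: 6
  Taxon_G vs Taxon_C: 9
  Taxon_Q vs Taxon_Y: 9
  Taxon_Q vs Taxon_C: 11
  Taxon_Y vs Taxon_C: 9
The largest is 11, between Taxon_Q and Taxon_C.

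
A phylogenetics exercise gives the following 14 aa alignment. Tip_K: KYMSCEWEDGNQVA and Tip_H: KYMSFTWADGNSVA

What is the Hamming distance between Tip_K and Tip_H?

The sequences differ at positions 5 (C/F), 6 (E/T), 8 (E/A), 12 (Q/S).
That gives 4 mismatches out of 14 aligned sites, so the Hamming distance is 4.

4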